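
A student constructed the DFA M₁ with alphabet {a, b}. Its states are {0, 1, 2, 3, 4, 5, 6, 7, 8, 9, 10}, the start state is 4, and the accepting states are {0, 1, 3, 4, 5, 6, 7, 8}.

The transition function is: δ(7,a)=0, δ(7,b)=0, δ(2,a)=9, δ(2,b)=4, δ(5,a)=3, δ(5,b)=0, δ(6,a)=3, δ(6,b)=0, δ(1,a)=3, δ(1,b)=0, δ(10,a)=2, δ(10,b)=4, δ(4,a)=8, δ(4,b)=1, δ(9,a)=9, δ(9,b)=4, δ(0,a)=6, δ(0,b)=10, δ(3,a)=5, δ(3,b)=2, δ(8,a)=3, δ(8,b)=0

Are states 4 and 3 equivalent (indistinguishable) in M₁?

States {7} cannot be reached from the start state, so discard them.
Initial partition by acceptance: {0,1,3,4,5,6,8} | {2,9,10}.
On input b, block {0,1,3,4,5,6,8} splits into {1,4,5,6,8} and {0,3}.
Split {1,4,5,6,8} by δ(·,a) → {1,5,6,8} and {4}.
The partition is now stable with 4 blocks: {1,5,6,8} | {2,9,10} | {0,3} | {4}.
4 and 3 end up in different blocks, so they are distinguishable. For instance, the string 'b' is accepted from only 4.

No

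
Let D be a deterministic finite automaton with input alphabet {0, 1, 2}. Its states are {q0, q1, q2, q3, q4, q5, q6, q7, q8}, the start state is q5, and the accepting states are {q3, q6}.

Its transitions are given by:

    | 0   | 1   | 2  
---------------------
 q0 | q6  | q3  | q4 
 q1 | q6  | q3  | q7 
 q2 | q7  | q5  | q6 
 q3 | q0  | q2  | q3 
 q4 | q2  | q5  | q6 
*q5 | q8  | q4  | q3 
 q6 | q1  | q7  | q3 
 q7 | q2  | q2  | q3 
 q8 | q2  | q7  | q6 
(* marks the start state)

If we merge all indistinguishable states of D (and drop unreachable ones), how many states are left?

Every state is reachable, so we keep all 9.
P0 = {q3,q6} | {q0,q1,q2,q4,q5,q7,q8}.
Split {q0,q1,q2,q4,q5,q7,q8} by δ(·,0) → {q2,q4,q5,q7,q8} and {q0,q1}.
Stable partition: {q3,q6} | {q2,q4,q5,q7,q8} | {q0,q1} — 3 equivalence classes.

3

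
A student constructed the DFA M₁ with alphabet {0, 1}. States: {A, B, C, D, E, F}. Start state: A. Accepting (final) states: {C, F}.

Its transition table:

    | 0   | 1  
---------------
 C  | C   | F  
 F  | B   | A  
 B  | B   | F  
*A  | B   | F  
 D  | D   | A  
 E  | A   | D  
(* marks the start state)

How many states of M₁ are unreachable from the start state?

No path from A leads to C, D, E; the other 3 states are all reachable.

3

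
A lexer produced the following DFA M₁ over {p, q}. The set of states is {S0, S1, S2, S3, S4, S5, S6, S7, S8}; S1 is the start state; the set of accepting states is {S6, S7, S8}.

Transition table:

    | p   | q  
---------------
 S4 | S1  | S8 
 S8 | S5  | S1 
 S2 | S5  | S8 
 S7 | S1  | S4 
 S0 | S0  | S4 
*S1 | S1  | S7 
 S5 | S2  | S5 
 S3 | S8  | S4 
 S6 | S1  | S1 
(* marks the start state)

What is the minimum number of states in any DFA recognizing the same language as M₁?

6

States {S0,S3,S6} cannot be reached from the start state, so discard them.
Start with accepting vs non-accepting: {S7,S8} | {S1,S2,S4,S5}.
Refine {S1,S2,S4,S5} on symbol q: members go to different blocks, giving {S1,S2,S4} and {S5}.
Split {S7,S8} by δ(·,p) → {S7} and {S8}.
On input p, block {S1,S2,S4} splits into {S1,S4} and {S2}.
Refine {S1,S4} on symbol q: members go to different blocks, giving {S1} and {S4}.
No further refinement is possible. Final partition (6 blocks): {S7} | {S1} | {S5} | {S8} | {S2} | {S4}.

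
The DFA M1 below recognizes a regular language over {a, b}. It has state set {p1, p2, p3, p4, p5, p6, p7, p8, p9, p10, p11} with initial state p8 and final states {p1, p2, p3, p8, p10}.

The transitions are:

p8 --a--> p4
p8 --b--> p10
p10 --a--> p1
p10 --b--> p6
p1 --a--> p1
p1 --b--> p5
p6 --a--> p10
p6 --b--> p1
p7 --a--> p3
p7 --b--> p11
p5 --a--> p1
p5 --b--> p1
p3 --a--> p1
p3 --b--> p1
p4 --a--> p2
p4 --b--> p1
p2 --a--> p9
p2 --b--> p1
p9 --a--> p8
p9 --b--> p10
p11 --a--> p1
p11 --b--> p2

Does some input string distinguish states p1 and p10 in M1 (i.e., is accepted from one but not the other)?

No

Reachable states from the start: {p1,p2,p4,p5,p6,p8,p9,p10}. Unreachable: {p3,p7,p11} — drop them.
Start with accepting vs non-accepting: {p1,p2,p8,p10} | {p4,p5,p6,p9}.
Split {p1,p2,p8,p10} by δ(·,a) → {p1,p10} and {p2,p8}.
Refine {p4,p5,p6,p9} on symbol a: members go to different blocks, giving {p4,p9} and {p5,p6}.
Stable partition: {p1,p10} | {p4,p9} | {p2,p8} | {p5,p6} — 4 equivalence classes.
p1 and p10 lie in the same block of the stable partition, so they are equivalent — no string distinguishes them.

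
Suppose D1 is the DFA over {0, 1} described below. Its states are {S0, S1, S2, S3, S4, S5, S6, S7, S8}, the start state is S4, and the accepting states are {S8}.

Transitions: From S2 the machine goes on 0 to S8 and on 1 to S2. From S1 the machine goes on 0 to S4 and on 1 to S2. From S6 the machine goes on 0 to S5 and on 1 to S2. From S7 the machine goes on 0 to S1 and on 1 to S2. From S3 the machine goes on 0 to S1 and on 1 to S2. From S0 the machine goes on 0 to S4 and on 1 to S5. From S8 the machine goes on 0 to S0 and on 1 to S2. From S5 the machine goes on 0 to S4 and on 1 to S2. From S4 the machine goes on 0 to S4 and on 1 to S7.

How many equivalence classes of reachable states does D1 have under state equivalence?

6

Reachable states from the start: {S0,S1,S2,S4,S5,S7,S8}. Unreachable: {S3,S6} — drop them.
Start with accepting vs non-accepting: {S8} | {S0,S1,S2,S4,S5,S7}.
Refine {S0,S1,S2,S4,S5,S7} on symbol 0: members go to different blocks, giving {S0,S1,S4,S5,S7} and {S2}.
On input 1, block {S0,S1,S4,S5,S7} splits into {S1,S5,S7} and {S0,S4}.
On input 0, block {S1,S5,S7} splits into {S1,S5} and {S7}.
On input 1, block {S0,S4} splits into {S0} and {S4}.
The partition is now stable with 6 blocks: {S8} | {S1,S5} | {S2} | {S0} | {S7} | {S4}.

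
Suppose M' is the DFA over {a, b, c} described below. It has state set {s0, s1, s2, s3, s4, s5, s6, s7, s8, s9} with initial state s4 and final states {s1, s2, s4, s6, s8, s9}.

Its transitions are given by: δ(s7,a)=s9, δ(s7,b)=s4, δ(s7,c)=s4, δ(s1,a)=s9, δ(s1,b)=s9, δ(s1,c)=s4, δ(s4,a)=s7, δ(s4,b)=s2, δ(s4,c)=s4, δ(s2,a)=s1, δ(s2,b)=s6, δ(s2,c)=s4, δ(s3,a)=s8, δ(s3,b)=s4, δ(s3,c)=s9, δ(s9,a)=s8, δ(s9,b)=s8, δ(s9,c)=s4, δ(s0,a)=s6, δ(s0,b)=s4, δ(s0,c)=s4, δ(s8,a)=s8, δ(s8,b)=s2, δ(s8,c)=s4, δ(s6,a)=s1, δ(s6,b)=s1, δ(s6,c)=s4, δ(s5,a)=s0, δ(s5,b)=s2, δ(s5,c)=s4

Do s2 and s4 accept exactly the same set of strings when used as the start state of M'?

No

First remove the unreachable states {s0,s3,s5}; 7 states remain.
Start with accepting vs non-accepting: {s1,s2,s4,s6,s8,s9} | {s7}.
On input a, block {s1,s2,s4,s6,s8,s9} splits into {s1,s2,s6,s8,s9} and {s4}.
The partition is now stable with 3 blocks: {s1,s2,s6,s8,s9} | {s7} | {s4}.
s2 and s4 end up in different blocks, so they are distinguishable. For instance, the string 'a' is accepted from only s2.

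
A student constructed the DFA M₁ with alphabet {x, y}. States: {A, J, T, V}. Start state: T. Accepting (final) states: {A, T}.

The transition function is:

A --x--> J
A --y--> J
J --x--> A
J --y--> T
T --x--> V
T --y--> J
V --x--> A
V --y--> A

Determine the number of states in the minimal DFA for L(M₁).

2

Start with accepting vs non-accepting: {A,T} | {J,V}.
No further refinement is possible. Final partition (2 blocks): {A,T} | {J,V}.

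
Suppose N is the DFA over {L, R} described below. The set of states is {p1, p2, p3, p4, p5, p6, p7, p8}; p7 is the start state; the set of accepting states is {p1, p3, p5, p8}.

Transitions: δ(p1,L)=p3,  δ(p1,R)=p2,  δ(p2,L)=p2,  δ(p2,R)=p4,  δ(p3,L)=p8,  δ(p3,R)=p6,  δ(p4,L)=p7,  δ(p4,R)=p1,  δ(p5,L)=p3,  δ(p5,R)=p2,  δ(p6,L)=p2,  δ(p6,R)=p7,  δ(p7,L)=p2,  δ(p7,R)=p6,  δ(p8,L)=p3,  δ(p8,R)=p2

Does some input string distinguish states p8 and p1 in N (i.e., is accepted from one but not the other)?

Reachable states from the start: {p1,p2,p3,p4,p6,p7,p8}. Unreachable: {p5} — drop them.
Initial partition by acceptance: {p1,p3,p8} | {p2,p4,p6,p7}.
On input R, block {p2,p4,p6,p7} splits into {p2,p6,p7} and {p4}.
Refine {p2,p6,p7} on symbol R: members go to different blocks, giving {p6,p7} and {p2}.
Refine {p1,p3,p8} on symbol R: members go to different blocks, giving {p1,p8} and {p3}.
The partition is now stable with 5 blocks: {p1,p8} | {p6,p7} | {p4} | {p2} | {p3}.
p8 and p1 lie in the same block of the stable partition, so they are equivalent — no string distinguishes them.

No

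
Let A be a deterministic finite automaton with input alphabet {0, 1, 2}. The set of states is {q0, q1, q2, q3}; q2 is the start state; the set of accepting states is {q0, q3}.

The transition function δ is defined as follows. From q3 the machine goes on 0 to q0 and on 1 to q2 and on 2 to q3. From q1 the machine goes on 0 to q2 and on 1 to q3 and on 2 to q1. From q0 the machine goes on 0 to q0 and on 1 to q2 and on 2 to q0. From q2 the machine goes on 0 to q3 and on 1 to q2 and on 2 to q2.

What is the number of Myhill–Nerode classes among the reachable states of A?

2

Reachable states from the start: {q0,q2,q3}. Unreachable: {q1} — drop them.
Initial partition by acceptance: {q0,q3} | {q2}.
No further refinement is possible. Final partition (2 blocks): {q0,q3} | {q2}.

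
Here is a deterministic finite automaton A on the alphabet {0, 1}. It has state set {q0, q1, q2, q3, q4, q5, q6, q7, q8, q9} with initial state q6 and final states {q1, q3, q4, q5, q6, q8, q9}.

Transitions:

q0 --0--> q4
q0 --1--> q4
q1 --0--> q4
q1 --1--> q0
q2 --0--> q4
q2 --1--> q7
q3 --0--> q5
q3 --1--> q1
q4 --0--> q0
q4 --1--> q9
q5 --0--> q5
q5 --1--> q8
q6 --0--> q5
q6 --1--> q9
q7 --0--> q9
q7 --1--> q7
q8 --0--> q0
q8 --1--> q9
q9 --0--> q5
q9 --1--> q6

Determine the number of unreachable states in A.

4

Starting at q6 and following transitions, the reachable set is {q0, q4, q5, q6, q8, q9}. That leaves q1, q2, q3, q7 unreachable — 4 in total.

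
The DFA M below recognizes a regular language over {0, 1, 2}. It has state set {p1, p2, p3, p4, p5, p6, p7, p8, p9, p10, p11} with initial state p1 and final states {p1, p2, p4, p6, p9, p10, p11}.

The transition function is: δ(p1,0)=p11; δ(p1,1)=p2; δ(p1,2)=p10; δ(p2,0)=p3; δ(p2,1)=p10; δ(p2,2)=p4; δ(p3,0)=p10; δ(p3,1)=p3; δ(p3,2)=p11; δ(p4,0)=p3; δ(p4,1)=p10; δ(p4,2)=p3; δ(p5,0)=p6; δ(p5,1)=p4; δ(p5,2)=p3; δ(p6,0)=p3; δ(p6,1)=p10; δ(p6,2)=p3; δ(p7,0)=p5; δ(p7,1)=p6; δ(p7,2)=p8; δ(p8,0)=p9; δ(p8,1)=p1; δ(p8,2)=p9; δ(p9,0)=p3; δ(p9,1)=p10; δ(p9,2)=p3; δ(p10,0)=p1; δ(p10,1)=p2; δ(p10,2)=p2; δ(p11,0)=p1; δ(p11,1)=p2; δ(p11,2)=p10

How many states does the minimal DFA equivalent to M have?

First remove the unreachable states {p5,p6,p7,p8,p9}; 6 states remain.
Initial partition by acceptance: {p1,p2,p4,p10,p11} | {p3}.
Refine {p1,p2,p4,p10,p11} on symbol 0: members go to different blocks, giving {p1,p10,p11} and {p2,p4}.
On input 2, block {p1,p10,p11} splits into {p1,p11} and {p10}.
Refine {p2,p4} on symbol 2: members go to different blocks, giving {p2} and {p4}.
No further refinement is possible. Final partition (5 blocks): {p1,p11} | {p3} | {p2} | {p10} | {p4}.

5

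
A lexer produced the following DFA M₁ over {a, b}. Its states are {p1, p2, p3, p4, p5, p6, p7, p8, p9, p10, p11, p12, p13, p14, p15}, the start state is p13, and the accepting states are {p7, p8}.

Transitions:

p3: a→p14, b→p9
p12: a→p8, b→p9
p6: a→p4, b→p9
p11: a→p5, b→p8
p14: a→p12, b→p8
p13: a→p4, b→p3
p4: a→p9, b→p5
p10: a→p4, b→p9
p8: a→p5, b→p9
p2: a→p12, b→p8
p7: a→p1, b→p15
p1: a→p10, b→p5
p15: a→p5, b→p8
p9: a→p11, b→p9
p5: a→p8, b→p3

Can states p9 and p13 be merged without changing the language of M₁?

States {p1,p2,p6,p7,p10,p15} cannot be reached from the start state, so discard them.
Start with accepting vs non-accepting: {p8} | {p3,p4,p5,p9,p11,p12,p13,p14}.
Refine {p3,p4,p5,p9,p11,p12,p13,p14} on symbol a: members go to different blocks, giving {p3,p4,p9,p11,p13,p14} and {p5,p12}.
Split {p3,p4,p9,p11,p13,p14} by δ(·,a) → {p3,p4,p9,p13} and {p11,p14}.
On input a, block {p3,p4,p9,p13} splits into {p3,p9} and {p4,p13}.
Refine {p4,p13} on symbol a: members go to different blocks, giving {p4} and {p13}.
The partition is now stable with 6 blocks: {p8} | {p3,p9} | {p5,p12} | {p11,p14} | {p4} | {p13}.
p9 and p13 end up in different blocks, so they are distinguishable. For instance, the string 'ab' is accepted from only p9.

No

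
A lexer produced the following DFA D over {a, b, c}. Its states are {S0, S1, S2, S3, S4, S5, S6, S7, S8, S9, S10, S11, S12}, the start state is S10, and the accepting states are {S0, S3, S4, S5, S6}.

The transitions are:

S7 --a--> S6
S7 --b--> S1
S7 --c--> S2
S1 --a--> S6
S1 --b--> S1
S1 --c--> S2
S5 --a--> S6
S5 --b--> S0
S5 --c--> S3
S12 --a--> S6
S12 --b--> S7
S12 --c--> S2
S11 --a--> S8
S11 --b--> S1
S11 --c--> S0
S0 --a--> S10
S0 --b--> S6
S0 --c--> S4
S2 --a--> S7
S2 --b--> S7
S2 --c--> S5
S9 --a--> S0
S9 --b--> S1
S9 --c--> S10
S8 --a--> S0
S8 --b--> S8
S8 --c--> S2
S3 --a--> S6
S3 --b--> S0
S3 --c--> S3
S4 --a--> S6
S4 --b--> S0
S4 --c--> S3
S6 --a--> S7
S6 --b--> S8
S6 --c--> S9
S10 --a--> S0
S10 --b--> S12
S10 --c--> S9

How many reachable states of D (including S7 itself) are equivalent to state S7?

3

First remove the unreachable states {S11}; 12 states remain.
Start with accepting vs non-accepting: {S0,S3,S4,S5,S6} | {S1,S2,S7,S8,S9,S10,S12}.
Split {S0,S3,S4,S5,S6} by δ(·,a) → {S3,S4,S5} and {S0,S6}.
Split {S1,S2,S7,S8,S9,S10,S12} by δ(·,a) → {S1,S7,S8,S9,S10,S12} and {S2}.
On input c, block {S1,S7,S8,S9,S10,S12} splits into {S1,S7,S8,S12} and {S9,S10}.
Refine {S0,S6} on symbol a: members go to different blocks, giving {S0} and {S6}.
On input a, block {S1,S7,S8,S12} splits into {S1,S7,S12} and {S8}.
Stable partition: {S3,S4,S5} | {S1,S7,S12} | {S0} | {S2} | {S9,S10} | {S6} | {S8} — 7 equivalence classes.
The equivalence class containing S7 is {S1,S7,S12}, of size 3.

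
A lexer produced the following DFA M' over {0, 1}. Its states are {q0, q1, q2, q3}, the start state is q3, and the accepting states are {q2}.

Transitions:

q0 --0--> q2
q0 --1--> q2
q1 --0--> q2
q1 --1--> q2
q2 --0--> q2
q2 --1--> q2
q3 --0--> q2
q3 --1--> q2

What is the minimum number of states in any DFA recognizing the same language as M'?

2

First remove the unreachable states {q0,q1}; 2 states remain.
Start with accepting vs non-accepting: {q2} | {q3}.
No further refinement is possible. Final partition (2 blocks): {q2} | {q3}.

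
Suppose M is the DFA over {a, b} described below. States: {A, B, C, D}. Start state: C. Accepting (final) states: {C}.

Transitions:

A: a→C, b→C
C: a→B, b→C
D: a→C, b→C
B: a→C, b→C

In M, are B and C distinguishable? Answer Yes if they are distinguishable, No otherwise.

Yes

First remove the unreachable states {A,D}; 2 states remain.
Start with accepting vs non-accepting: {C} | {B}.
Stable partition: {C} | {B} — 2 equivalence classes.
B and C end up in different blocks, so they are distinguishable. For instance, the string 'ε' is accepted from only C.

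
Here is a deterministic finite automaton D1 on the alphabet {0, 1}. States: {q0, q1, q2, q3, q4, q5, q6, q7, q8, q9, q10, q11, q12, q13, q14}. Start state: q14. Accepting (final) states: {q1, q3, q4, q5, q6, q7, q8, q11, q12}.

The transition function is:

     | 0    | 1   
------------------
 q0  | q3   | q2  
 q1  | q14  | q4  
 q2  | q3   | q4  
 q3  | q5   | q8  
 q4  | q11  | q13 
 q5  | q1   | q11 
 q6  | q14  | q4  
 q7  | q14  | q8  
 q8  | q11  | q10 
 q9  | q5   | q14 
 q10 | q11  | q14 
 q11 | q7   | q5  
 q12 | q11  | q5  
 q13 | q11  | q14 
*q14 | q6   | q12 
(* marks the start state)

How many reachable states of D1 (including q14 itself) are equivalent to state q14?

Reachable states from the start: {q1,q4,q5,q6,q7,q8,q10,q11,q12,q13,q14}. Unreachable: {q0,q2,q3,q9} — drop them.
Initial partition by acceptance: {q1,q4,q5,q6,q7,q8,q11,q12} | {q10,q13,q14}.
Refine {q1,q4,q5,q6,q7,q8,q11,q12} on symbol 0: members go to different blocks, giving {q4,q5,q8,q11,q12} and {q1,q6,q7}.
Split {q4,q5,q8,q11,q12} by δ(·,0) → {q4,q8,q12} and {q5,q11}.
Split {q4,q8,q12} by δ(·,1) → {q4,q8} and {q12}.
Split {q10,q13,q14} by δ(·,0) → {q10,q13} and {q14}.
Stable partition: {q4,q8} | {q10,q13} | {q1,q6,q7} | {q5,q11} | {q12} | {q14} — 6 equivalence classes.
State q14 belongs to the block {q14}, which has 1 states.

1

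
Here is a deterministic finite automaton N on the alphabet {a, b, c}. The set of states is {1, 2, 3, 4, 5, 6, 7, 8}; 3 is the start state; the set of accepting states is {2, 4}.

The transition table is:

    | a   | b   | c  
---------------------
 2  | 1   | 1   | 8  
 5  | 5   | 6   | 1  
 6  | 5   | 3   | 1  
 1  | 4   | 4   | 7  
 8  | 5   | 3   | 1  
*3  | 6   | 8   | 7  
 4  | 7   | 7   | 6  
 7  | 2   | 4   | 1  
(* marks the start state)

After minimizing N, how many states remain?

Every state is reachable, so we keep all 8.
Start with accepting vs non-accepting: {2,4} | {1,3,5,6,7,8}.
On input a, block {1,3,5,6,7,8} splits into {3,5,6,8} and {1,7}.
Stable partition: {2,4} | {3,5,6,8} | {1,7} — 3 equivalence classes.

3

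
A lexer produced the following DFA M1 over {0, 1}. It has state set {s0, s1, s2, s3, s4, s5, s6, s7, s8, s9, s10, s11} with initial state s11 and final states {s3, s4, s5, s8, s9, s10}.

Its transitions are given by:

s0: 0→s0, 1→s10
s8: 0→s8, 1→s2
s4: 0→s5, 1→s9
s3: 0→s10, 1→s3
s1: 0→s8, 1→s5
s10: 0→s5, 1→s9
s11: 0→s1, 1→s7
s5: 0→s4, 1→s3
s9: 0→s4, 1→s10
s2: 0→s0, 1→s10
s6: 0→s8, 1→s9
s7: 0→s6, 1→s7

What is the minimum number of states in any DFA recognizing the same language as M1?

5

Every state is reachable, so we keep all 12.
P0 = {s3,s4,s5,s8,s9,s10} | {s0,s1,s2,s6,s7,s11}.
On input 1, block {s3,s4,s5,s8,s9,s10} splits into {s3,s4,s5,s9,s10} and {s8}.
Refine {s0,s1,s2,s6,s7,s11} on symbol 0: members go to different blocks, giving {s0,s2,s7,s11} and {s1,s6}.
On input 0, block {s0,s2,s7,s11} splits into {s0,s2} and {s7,s11}.
No further refinement is possible. Final partition (5 blocks): {s3,s4,s5,s9,s10} | {s0,s2} | {s8} | {s1,s6} | {s7,s11}.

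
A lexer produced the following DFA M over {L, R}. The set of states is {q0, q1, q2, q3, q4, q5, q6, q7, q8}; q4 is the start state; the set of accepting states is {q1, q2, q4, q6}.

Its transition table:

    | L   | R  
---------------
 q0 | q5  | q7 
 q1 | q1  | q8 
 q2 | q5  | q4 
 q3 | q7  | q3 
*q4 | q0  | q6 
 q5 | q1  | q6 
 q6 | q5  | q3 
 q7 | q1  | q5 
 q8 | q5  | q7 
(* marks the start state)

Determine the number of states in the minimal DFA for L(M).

7

States {q2} cannot be reached from the start state, so discard them.
Initial partition by acceptance: {q1,q4,q6} | {q0,q3,q5,q7,q8}.
On input L, block {q1,q4,q6} splits into {q4,q6} and {q1}.
Split {q4,q6} by δ(·,R) → {q4} and {q6}.
Split {q0,q3,q5,q7,q8} by δ(·,L) → {q0,q3,q8} and {q5,q7}.
Split {q0,q3,q8} by δ(·,R) → {q0,q8} and {q3}.
On input R, block {q5,q7} splits into {q5} and {q7}.
Stable partition: {q4} | {q0,q8} | {q1} | {q6} | {q5} | {q3} | {q7} — 7 equivalence classes.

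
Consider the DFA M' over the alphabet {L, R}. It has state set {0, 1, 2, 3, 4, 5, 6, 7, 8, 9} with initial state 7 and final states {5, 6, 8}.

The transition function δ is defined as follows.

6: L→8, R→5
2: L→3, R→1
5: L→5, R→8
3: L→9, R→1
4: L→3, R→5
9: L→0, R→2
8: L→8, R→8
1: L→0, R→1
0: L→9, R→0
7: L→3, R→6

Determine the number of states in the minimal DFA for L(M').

3

States {4} cannot be reached from the start state, so discard them.
Start with accepting vs non-accepting: {5,6,8} | {0,1,2,3,7,9}.
Refine {0,1,2,3,7,9} on symbol R: members go to different blocks, giving {0,1,2,3,9} and {7}.
No further refinement is possible. Final partition (3 blocks): {5,6,8} | {0,1,2,3,9} | {7}.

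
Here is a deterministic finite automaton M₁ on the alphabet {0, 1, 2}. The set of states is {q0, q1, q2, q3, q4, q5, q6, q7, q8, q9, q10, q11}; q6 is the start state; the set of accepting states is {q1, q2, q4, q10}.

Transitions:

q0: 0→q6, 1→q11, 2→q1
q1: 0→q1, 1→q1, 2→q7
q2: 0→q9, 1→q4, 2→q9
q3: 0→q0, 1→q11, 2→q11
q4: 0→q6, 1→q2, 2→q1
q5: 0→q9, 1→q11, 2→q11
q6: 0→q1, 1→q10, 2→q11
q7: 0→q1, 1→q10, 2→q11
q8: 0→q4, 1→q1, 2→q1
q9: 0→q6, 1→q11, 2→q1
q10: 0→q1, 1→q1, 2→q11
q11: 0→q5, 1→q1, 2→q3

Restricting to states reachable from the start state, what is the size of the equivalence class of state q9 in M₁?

States {q2,q4,q8} cannot be reached from the start state, so discard them.
P0 = {q1,q10} | {q0,q3,q5,q6,q7,q9,q11}.
Split {q0,q3,q5,q6,q7,q9,q11} by δ(·,0) → {q0,q3,q5,q9,q11} and {q6,q7}.
Split {q1,q10} by δ(·,2) → {q1} and {q10}.
Refine {q0,q3,q5,q9,q11} on symbol 0: members go to different blocks, giving {q3,q5,q11} and {q0,q9}.
Refine {q3,q5,q11} on symbol 0: members go to different blocks, giving {q3,q5} and {q11}.
Stable partition: {q1} | {q3,q5} | {q6,q7} | {q10} | {q0,q9} | {q11} — 6 equivalence classes.
The equivalence class containing q9 is {q0,q9}, of size 2.

2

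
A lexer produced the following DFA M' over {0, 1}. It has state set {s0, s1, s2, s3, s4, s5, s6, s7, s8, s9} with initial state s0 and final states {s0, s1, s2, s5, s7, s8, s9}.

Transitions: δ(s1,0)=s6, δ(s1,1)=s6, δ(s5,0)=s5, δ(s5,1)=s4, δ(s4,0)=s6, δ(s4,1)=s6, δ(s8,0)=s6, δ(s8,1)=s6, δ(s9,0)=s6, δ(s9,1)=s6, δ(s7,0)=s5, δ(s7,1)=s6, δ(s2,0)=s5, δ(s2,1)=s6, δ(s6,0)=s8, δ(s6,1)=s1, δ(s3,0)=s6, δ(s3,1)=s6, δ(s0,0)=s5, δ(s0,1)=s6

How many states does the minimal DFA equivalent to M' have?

5

First remove the unreachable states {s2,s3,s7,s9}; 6 states remain.
P0 = {s0,s1,s5,s8} | {s4,s6}.
On input 0, block {s0,s1,s5,s8} splits into {s0,s5} and {s1,s8}.
Refine {s4,s6} on symbol 0: members go to different blocks, giving {s4} and {s6}.
On input 1, block {s0,s5} splits into {s0} and {s5}.
Stable partition: {s0} | {s4} | {s1,s8} | {s6} | {s5} — 5 equivalence classes.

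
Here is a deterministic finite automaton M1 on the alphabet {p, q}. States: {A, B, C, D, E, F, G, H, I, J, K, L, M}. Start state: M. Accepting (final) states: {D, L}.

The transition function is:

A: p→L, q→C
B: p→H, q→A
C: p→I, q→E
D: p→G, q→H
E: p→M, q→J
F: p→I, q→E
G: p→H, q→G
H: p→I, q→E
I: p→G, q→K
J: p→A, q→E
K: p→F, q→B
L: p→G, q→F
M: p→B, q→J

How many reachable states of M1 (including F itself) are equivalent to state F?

3

States {D} cannot be reached from the start state, so discard them.
Start with accepting vs non-accepting: {L} | {A,B,C,E,F,G,H,I,J,K,M}.
On input p, block {A,B,C,E,F,G,H,I,J,K,M} splits into {B,C,E,F,G,H,I,J,K,M} and {A}.
Refine {B,C,E,F,G,H,I,J,K,M} on symbol p: members go to different blocks, giving {B,C,E,F,G,H,I,K,M} and {J}.
Split {B,C,E,F,G,H,I,K,M} by δ(·,q) → {C,F,G,H,I,K} and {E,M} and {B}.
On input q, block {C,F,G,H,I,K} splits into {C,F,H} and {G,I} and {K}.
Refine {E,M} on symbol p: members go to different blocks, giving {E} and {M}.
On input p, block {G,I} splits into {G} and {I}.
The partition is now stable with 10 blocks: {L} | {C,F,H} | {A} | {J} | {E} | {B} | {G} | {K} | {M} | {I}.
State F belongs to the block {C,F,H}, which has 3 states.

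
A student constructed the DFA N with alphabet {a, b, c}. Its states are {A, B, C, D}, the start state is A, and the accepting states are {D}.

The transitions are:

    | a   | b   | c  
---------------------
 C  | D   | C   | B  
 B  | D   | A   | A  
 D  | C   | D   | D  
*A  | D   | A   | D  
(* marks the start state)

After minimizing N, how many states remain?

All states are reachable from the start state.
Initial partition by acceptance: {D} | {A,B,C}.
On input c, block {A,B,C} splits into {B,C} and {A}.
Refine {B,C} on symbol b: members go to different blocks, giving {B} and {C}.
No further refinement is possible. Final partition (4 blocks): {D} | {B} | {A} | {C}.

4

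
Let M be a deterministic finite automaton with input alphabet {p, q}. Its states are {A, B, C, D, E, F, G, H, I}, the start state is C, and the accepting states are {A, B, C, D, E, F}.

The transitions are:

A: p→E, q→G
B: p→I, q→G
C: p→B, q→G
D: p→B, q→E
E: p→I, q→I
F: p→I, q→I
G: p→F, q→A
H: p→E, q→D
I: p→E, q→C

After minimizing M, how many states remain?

3

First remove the unreachable states {D,H}; 7 states remain.
Start with accepting vs non-accepting: {A,B,C,E,F} | {G,I}.
Refine {A,B,C,E,F} on symbol p: members go to different blocks, giving {B,E,F} and {A,C}.
No further refinement is possible. Final partition (3 blocks): {B,E,F} | {G,I} | {A,C}.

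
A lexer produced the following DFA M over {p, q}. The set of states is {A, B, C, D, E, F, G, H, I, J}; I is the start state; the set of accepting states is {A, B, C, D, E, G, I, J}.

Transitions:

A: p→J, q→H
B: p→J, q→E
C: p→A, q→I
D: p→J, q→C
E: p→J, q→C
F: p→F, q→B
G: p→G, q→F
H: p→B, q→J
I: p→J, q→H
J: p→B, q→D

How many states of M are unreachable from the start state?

2

Starting at I and following transitions, the reachable set is {A, B, C, D, E, H, I, J}. That leaves F, G unreachable — 2 in total.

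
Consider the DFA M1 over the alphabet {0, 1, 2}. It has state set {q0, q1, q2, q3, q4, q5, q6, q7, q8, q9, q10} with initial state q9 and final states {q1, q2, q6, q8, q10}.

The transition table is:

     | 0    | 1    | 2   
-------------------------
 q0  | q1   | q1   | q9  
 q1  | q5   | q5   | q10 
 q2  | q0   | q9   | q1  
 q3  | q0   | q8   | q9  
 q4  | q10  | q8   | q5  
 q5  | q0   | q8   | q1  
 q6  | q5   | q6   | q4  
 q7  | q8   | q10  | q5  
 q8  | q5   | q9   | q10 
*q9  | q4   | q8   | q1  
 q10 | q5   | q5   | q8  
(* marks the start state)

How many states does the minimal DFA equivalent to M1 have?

Reachable states from the start: {q0,q1,q4,q5,q8,q9,q10}. Unreachable: {q2,q3,q6,q7} — drop them.
Start with accepting vs non-accepting: {q1,q8,q10} | {q0,q4,q5,q9}.
Split {q0,q4,q5,q9} by δ(·,0) → {q0,q4} and {q5,q9}.
No further refinement is possible. Final partition (3 blocks): {q1,q8,q10} | {q0,q4} | {q5,q9}.

3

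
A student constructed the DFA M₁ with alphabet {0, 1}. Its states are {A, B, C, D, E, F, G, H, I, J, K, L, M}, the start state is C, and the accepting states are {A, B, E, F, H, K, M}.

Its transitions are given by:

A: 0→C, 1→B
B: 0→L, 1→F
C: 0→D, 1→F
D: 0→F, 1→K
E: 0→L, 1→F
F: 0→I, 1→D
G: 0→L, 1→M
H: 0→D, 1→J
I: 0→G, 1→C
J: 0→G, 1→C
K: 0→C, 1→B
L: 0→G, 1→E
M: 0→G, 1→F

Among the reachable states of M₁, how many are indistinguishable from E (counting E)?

3

Reachable states from the start: {B,C,D,E,F,G,I,K,L,M}. Unreachable: {A,H,J} — drop them.
Start with accepting vs non-accepting: {B,E,F,K,M} | {C,D,G,I,L}.
Refine {B,E,F,K,M} on symbol 1: members go to different blocks, giving {B,E,K,M} and {F}.
On input 1, block {B,E,K,M} splits into {B,E,M} and {K}.
On input 0, block {C,D,G,I,L} splits into {C,G,I,L} and {D}.
On input 0, block {C,G,I,L} splits into {G,I,L} and {C}.
On input 1, block {G,I,L} splits into {G,L} and {I}.
The partition is now stable with 7 blocks: {B,E,M} | {G,L} | {F} | {K} | {D} | {C} | {I}.
State E belongs to the block {B,E,M}, which has 3 states.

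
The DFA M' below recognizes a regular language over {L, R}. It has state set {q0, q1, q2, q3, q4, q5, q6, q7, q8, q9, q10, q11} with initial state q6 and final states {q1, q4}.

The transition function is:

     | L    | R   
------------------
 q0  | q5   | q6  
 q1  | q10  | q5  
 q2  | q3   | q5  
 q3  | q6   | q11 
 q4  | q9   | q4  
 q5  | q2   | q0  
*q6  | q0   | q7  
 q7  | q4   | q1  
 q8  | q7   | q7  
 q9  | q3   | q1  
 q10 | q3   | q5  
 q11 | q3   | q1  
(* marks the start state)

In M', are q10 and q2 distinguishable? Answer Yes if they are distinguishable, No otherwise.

First remove the unreachable states {q8}; 11 states remain.
Initial partition by acceptance: {q1,q4} | {q0,q2,q3,q5,q6,q7,q9,q10,q11}.
Refine {q1,q4} on symbol R: members go to different blocks, giving {q1} and {q4}.
Split {q0,q2,q3,q5,q6,q7,q9,q10,q11} by δ(·,L) → {q0,q2,q3,q5,q6,q9,q10,q11} and {q7}.
Split {q0,q2,q3,q5,q6,q9,q10,q11} by δ(·,R) → {q0,q2,q3,q5,q10} and {q9,q11} and {q6}.
On input L, block {q0,q2,q3,q5,q10} splits into {q0,q2,q5,q10} and {q3}.
Refine {q0,q2,q5,q10} on symbol L: members go to different blocks, giving {q0,q5} and {q2,q10}.
Refine {q0,q5} on symbol L: members go to different blocks, giving {q0} and {q5}.
Stable partition: {q1} | {q0} | {q4} | {q7} | {q9,q11} | {q6} | {q3} | {q2,q10} | {q5} — 9 equivalence classes.
q10 and q2 lie in the same block of the stable partition, so they are equivalent — no string distinguishes them.

No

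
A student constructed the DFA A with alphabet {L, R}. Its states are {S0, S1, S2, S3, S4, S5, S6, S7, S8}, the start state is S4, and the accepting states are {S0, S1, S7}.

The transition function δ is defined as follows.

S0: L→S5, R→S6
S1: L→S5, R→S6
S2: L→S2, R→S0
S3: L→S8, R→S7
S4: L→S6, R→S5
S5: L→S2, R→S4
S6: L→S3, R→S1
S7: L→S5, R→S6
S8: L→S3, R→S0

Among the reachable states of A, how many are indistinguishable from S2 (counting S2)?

Initial partition by acceptance: {S0,S1,S7} | {S2,S3,S4,S5,S6,S8}.
On input R, block {S2,S3,S4,S5,S6,S8} splits into {S2,S3,S6,S8} and {S4,S5}.
The partition is now stable with 3 blocks: {S0,S1,S7} | {S2,S3,S6,S8} | {S4,S5}.
State S2 belongs to the block {S2,S3,S6,S8}, which has 4 states.

4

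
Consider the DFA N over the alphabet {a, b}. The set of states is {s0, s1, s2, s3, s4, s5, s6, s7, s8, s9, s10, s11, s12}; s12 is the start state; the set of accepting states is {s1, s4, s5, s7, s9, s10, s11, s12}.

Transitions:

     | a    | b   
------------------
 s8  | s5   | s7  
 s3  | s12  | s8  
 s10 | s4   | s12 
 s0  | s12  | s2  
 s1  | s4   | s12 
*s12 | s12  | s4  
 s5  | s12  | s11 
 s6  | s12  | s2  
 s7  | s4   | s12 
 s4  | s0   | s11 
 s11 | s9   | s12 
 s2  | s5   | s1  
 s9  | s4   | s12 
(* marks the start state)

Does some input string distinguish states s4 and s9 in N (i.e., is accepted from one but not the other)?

Yes

States {s3,s6,s7,s8,s10} cannot be reached from the start state, so discard them.
Start with accepting vs non-accepting: {s1,s4,s5,s9,s11,s12} | {s0,s2}.
Split {s1,s4,s5,s9,s11,s12} by δ(·,a) → {s1,s5,s9,s11,s12} and {s4}.
On input a, block {s1,s5,s9,s11,s12} splits into {s5,s11,s12} and {s1,s9}.
On input a, block {s5,s11,s12} splits into {s5,s12} and {s11}.
On input b, block {s5,s12} splits into {s5} and {s12}.
Split {s0,s2} by δ(·,a) → {s0} and {s2}.
Stable partition: {s5} | {s0} | {s4} | {s1,s9} | {s11} | {s12} | {s2} — 7 equivalence classes.
s4 and s9 end up in different blocks, so they are distinguishable. For instance, the string 'a' is accepted from only s9.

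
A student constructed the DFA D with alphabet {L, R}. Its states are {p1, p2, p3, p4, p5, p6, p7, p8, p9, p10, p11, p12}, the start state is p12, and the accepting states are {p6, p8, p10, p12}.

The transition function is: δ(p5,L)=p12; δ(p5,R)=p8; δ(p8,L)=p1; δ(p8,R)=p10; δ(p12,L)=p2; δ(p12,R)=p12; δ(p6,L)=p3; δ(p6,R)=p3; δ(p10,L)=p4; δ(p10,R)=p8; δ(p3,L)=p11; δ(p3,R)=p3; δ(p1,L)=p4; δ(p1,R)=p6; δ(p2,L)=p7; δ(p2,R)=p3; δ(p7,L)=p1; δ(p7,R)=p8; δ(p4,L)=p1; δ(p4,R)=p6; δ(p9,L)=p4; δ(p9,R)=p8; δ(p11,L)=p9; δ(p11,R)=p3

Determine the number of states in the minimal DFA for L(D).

7

First remove the unreachable states {p5}; 11 states remain.
P0 = {p6,p8,p10,p12} | {p1,p2,p3,p4,p7,p9,p11}.
Refine {p6,p8,p10,p12} on symbol R: members go to different blocks, giving {p8,p10,p12} and {p6}.
Split {p1,p2,p3,p4,p7,p9,p11} by δ(·,R) → {p2,p3,p11} and {p1,p4} and {p7,p9}.
Split {p8,p10,p12} by δ(·,L) → {p8,p10} and {p12}.
Refine {p2,p3,p11} on symbol L: members go to different blocks, giving {p2,p11} and {p3}.
No further refinement is possible. Final partition (7 blocks): {p8,p10} | {p2,p11} | {p6} | {p1,p4} | {p7,p9} | {p12} | {p3}.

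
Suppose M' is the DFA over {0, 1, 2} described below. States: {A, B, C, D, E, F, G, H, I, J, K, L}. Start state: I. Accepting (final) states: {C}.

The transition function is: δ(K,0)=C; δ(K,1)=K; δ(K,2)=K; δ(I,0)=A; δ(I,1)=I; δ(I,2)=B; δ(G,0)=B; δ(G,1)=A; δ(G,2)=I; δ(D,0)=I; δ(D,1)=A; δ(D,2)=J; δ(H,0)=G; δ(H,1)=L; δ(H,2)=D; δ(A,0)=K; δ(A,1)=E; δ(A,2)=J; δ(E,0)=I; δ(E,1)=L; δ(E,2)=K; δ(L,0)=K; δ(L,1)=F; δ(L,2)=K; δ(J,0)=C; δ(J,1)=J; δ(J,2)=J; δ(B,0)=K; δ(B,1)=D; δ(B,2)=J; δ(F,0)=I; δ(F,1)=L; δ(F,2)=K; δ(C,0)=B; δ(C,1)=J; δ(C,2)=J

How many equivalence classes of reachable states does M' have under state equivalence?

5

Reachable states from the start: {A,B,C,D,E,F,I,J,K,L}. Unreachable: {G,H} — drop them.
Start with accepting vs non-accepting: {C} | {A,B,D,E,F,I,J,K,L}.
On input 0, block {A,B,D,E,F,I,J,K,L} splits into {A,B,D,E,F,I,L} and {J,K}.
On input 0, block {A,B,D,E,F,I,L} splits into {D,E,F,I} and {A,B,L}.
Split {D,E,F,I} by δ(·,0) → {D,E,F} and {I}.
Stable partition: {C} | {D,E,F} | {J,K} | {A,B,L} | {I} — 5 equivalence classes.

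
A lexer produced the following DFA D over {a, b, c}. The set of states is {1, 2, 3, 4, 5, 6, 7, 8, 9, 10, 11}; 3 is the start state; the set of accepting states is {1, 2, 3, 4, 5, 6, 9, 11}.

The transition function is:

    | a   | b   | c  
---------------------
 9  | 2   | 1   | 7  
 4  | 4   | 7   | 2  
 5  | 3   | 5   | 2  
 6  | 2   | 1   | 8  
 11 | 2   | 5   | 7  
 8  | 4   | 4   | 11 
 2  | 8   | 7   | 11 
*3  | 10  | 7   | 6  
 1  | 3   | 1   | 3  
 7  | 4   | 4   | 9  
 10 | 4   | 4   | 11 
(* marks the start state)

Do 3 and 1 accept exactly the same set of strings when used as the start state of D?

All states are reachable from the start state.
Initial partition by acceptance: {1,2,3,4,5,6,9,11} | {7,8,10}.
Refine {1,2,3,4,5,6,9,11} on symbol a: members go to different blocks, giving {1,4,5,6,9,11} and {2,3}.
Refine {1,4,5,6,9,11} on symbol a: members go to different blocks, giving {1,5,6,9,11} and {4}.
Split {1,5,6,9,11} by δ(·,c) → {6,9,11} and {1,5}.
No further refinement is possible. Final partition (5 blocks): {6,9,11} | {7,8,10} | {2,3} | {4} | {1,5}.
3 and 1 end up in different blocks, so they are distinguishable. For instance, the string 'a' is accepted from only 1.

No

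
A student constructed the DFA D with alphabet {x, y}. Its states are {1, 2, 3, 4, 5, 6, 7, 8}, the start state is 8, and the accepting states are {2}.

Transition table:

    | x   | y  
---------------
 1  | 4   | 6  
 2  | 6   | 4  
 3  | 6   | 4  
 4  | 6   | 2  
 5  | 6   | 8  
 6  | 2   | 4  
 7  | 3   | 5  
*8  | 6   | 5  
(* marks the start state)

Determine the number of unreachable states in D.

3

BFS from 8 reaches {2, 4, 5, 6, 8}; the 3 state(s) 1, 3, 7 are never visited.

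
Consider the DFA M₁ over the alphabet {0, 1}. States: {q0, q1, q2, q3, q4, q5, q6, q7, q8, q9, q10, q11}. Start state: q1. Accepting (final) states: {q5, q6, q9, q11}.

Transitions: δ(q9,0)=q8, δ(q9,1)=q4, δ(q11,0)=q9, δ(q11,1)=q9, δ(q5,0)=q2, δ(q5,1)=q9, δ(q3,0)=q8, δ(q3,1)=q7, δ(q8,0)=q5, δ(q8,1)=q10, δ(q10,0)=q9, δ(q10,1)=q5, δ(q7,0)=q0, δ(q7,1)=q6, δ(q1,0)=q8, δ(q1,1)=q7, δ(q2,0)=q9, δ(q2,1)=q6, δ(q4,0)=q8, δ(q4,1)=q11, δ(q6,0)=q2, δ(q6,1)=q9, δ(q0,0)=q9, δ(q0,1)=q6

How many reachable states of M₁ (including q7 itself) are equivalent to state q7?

1

Reachable states from the start: {q0,q1,q2,q4,q5,q6,q7,q8,q9,q10,q11}. Unreachable: {q3} — drop them.
Initial partition by acceptance: {q5,q6,q9,q11} | {q0,q1,q2,q4,q7,q8,q10}.
On input 0, block {q5,q6,q9,q11} splits into {q5,q6,q9} and {q11}.
Split {q5,q6,q9} by δ(·,1) → {q5,q6} and {q9}.
On input 0, block {q0,q1,q2,q4,q7,q8,q10} splits into {q0,q2,q10} and {q1,q4,q7} and {q8}.
Refine {q1,q4,q7} on symbol 0: members go to different blocks, giving {q1,q4} and {q7}.
Refine {q1,q4} on symbol 1: members go to different blocks, giving {q1} and {q4}.
Stable partition: {q5,q6} | {q0,q2,q10} | {q11} | {q9} | {q1} | {q8} | {q7} | {q4} — 8 equivalence classes.
The equivalence class containing q7 is {q7}, of size 1.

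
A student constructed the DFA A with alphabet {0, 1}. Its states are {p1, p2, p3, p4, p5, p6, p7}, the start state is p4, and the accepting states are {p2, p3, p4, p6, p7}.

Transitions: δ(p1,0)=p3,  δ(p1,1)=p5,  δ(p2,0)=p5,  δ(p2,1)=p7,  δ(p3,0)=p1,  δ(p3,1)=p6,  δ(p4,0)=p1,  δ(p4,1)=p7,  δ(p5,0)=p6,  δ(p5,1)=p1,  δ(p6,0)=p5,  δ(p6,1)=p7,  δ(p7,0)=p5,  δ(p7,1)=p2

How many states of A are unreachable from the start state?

0

Every one of the 7 states is reachable from p4.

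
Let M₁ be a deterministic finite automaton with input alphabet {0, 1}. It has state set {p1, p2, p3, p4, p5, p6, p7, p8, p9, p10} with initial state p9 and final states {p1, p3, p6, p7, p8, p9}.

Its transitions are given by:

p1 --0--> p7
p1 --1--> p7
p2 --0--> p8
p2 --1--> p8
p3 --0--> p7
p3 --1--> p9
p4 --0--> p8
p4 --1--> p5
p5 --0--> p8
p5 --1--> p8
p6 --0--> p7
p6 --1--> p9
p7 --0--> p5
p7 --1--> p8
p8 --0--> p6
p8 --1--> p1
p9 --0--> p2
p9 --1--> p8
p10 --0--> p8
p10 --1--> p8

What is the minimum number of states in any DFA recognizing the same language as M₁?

States {p3,p4,p10} cannot be reached from the start state, so discard them.
Start with accepting vs non-accepting: {p1,p6,p7,p8,p9} | {p2,p5}.
Split {p1,p6,p7,p8,p9} by δ(·,0) → {p1,p6,p8} and {p7,p9}.
On input 0, block {p1,p6,p8} splits into {p1,p6} and {p8}.
The partition is now stable with 4 blocks: {p1,p6} | {p2,p5} | {p7,p9} | {p8}.

4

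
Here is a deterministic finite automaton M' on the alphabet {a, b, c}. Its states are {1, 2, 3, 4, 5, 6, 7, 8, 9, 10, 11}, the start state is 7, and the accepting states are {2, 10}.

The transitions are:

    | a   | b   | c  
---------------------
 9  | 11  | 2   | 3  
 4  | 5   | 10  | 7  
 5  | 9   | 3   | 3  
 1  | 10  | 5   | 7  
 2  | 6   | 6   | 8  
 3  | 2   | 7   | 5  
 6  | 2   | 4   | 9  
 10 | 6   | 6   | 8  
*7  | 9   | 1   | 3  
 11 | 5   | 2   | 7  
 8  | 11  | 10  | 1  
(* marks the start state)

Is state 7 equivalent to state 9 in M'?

Every state is reachable, so we keep all 11.
Start with accepting vs non-accepting: {2,10} | {1,3,4,5,6,7,8,9,11}.
On input a, block {1,3,4,5,6,7,8,9,11} splits into {4,5,7,8,9,11} and {1,3,6}.
Split {4,5,7,8,9,11} by δ(·,b) → {4,8,9,11} and {5,7}.
On input a, block {4,8,9,11} splits into {4,11} and {8,9}.
Refine {1,3,6} on symbol b: members go to different blocks, giving {1,3} and {6}.
Stable partition: {2,10} | {4,11} | {1,3} | {5,7} | {8,9} | {6} — 6 equivalence classes.
7 and 9 end up in different blocks, so they are distinguishable. For instance, the string 'b' is accepted from only 9.

No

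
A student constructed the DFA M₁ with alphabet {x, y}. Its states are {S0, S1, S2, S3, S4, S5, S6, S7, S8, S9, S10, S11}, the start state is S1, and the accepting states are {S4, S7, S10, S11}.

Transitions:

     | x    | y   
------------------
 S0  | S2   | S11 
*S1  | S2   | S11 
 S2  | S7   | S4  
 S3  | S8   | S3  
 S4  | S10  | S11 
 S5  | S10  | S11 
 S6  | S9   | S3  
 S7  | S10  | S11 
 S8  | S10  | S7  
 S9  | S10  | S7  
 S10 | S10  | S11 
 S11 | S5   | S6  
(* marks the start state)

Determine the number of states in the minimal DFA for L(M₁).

First remove the unreachable states {S0}; 11 states remain.
Start with accepting vs non-accepting: {S4,S7,S10,S11} | {S1,S2,S3,S5,S6,S8,S9}.
Refine {S4,S7,S10,S11} on symbol x: members go to different blocks, giving {S4,S7,S10} and {S11}.
Refine {S1,S2,S3,S5,S6,S8,S9} on symbol x: members go to different blocks, giving {S2,S5,S8,S9} and {S1,S3,S6}.
Split {S2,S5,S8,S9} by δ(·,y) → {S2,S8,S9} and {S5}.
Refine {S1,S3,S6} on symbol y: members go to different blocks, giving {S3,S6} and {S1}.
Stable partition: {S4,S7,S10} | {S2,S8,S9} | {S11} | {S3,S6} | {S5} | {S1} — 6 equivalence classes.

6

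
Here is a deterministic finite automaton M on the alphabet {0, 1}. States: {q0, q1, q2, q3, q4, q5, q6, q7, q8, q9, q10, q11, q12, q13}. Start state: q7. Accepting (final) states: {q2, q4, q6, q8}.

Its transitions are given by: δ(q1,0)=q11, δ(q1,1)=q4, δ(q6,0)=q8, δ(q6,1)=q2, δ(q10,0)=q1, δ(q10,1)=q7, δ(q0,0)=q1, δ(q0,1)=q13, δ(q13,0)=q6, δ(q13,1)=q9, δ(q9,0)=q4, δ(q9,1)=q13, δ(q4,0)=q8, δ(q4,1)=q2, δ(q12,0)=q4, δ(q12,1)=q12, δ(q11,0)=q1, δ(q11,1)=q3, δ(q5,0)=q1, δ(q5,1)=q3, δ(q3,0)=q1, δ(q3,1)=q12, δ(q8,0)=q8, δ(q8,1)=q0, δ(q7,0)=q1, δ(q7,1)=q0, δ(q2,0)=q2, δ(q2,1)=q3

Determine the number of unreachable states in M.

BFS from q7 reaches {q0, q1, q2, q3, q4, q6, q7, q8, q9, q11, q12, q13}; the 2 state(s) q5, q10 are never visited.

2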